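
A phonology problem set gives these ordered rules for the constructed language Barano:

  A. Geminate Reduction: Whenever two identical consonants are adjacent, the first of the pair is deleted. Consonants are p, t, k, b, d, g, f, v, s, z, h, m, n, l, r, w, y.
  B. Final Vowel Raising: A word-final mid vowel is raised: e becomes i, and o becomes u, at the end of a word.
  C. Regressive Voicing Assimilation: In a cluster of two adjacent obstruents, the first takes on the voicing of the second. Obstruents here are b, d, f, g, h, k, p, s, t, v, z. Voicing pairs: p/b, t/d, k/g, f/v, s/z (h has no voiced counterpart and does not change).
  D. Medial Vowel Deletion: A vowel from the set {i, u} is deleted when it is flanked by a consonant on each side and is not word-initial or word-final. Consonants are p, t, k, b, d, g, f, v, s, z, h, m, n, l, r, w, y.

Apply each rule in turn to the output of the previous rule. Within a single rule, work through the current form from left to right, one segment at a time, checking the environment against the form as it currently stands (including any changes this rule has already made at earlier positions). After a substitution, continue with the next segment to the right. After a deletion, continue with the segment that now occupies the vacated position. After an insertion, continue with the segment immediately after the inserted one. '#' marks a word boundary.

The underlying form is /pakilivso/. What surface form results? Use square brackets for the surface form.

A Geminate Reduction: no change — [pakilivso]
B Final Vowel Raising: [pakilivso] → [pakilivsu]
C Regressive Voicing Assimilation: [pakilivsu] → [pakilifsu]
D Medial Vowel Deletion: [pakilifsu] → [paklfsu]

[paklfsu]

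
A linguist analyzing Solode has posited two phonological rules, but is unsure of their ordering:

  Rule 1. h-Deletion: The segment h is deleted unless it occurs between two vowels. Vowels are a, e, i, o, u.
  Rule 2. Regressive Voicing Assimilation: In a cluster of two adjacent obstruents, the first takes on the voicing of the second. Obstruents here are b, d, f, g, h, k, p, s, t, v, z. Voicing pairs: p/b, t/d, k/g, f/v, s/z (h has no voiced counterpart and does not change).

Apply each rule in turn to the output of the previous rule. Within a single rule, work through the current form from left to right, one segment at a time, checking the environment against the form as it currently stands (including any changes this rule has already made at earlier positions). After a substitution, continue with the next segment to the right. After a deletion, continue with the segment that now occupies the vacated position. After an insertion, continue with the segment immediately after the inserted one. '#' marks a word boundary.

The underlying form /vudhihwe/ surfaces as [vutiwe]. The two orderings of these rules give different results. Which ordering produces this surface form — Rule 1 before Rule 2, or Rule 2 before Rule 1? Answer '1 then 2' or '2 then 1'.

2 then 1

Order 1 then 2:
  1 h-Deletion: [vudhihwe] → [vudiwe]
  2 Regressive Voicing Assimilation: no change — [vudiwe]
  result: [vudiwe]
Order 2 then 1:
  2 Regressive Voicing Assimilation: [vudhihwe] → [vuthihwe]
  1 h-Deletion: [vuthihwe] → [vutiwe]
  result: [vutiwe]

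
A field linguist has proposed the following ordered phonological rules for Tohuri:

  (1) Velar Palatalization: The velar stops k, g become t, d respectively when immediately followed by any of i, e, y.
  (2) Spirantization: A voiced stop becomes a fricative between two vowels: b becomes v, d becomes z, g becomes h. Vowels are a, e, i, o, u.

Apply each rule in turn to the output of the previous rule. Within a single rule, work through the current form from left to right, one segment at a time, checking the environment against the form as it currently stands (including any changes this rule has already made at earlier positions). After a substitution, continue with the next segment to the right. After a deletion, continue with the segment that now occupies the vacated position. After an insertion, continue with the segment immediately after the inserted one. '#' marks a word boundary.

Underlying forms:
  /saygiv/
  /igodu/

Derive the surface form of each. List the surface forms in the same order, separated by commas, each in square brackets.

/saygiv/:
  (1) Velar Palatalization: [saygiv] → [saydiv]
  (2) Spirantization: no change — [saydiv]
/igodu/:
  (1) Velar Palatalization: no change — [igodu]
  (2) Spirantization: [igodu] → [ihozu]

[saydiv], [ihozu]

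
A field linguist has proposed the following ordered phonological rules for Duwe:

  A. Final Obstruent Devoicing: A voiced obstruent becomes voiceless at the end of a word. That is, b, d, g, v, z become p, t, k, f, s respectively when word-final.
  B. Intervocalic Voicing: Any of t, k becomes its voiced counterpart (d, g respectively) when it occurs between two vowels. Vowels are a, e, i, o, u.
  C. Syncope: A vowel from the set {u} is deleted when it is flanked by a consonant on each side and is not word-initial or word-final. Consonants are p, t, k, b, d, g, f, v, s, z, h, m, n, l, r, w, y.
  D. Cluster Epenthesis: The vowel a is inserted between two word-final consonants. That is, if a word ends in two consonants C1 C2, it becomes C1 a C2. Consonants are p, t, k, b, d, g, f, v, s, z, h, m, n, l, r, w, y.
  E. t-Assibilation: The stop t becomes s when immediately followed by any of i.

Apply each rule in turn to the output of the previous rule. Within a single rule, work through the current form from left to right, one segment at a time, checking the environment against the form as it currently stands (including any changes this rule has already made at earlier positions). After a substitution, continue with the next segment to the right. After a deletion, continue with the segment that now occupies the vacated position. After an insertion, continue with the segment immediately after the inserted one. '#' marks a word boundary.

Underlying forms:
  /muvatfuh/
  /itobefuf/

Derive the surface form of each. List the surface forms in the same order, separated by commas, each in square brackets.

/muvatfuh/:
  A Final Obstruent Devoicing: no change — [muvatfuh]
  B Intervocalic Voicing: no change — [muvatfuh]
  C Syncope: [muvatfuh] → [mvatfh]
  D Cluster Epenthesis: [mvatfh] → [mvatfah]
  E t-Assibilation: no change — [mvatfah]
/itobefuf/:
  A Final Obstruent Devoicing: no change — [itobefuf]
  B Intervocalic Voicing: [itobefuf] → [idobefuf]
  C Syncope: [idobefuf] → [idobeff]
  D Cluster Epenthesis: [idobeff] → [idobefaf]
  E t-Assibilation: no change — [idobefaf]

[mvatfah], [idobefaf]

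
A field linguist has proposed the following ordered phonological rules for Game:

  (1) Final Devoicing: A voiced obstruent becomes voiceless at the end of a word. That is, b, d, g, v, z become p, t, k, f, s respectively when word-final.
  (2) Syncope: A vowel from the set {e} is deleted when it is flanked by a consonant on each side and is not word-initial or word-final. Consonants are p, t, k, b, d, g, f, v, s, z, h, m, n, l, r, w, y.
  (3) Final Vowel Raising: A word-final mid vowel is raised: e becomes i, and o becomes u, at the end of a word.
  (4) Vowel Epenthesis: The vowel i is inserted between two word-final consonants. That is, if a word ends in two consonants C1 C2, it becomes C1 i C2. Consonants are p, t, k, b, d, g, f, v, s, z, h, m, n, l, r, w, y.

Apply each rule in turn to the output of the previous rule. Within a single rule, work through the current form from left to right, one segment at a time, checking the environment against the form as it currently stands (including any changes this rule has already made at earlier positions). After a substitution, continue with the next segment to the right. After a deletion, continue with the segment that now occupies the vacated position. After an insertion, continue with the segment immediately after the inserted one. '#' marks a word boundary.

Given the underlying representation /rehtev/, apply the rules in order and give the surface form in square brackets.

[rhtif]

(1) Final Devoicing: [rehtev] → [rehtef]
(2) Syncope: [rehtef] → [rhtf]
(3) Final Vowel Raising: no change — [rhtf]
(4) Vowel Epenthesis: [rhtf] → [rhtif]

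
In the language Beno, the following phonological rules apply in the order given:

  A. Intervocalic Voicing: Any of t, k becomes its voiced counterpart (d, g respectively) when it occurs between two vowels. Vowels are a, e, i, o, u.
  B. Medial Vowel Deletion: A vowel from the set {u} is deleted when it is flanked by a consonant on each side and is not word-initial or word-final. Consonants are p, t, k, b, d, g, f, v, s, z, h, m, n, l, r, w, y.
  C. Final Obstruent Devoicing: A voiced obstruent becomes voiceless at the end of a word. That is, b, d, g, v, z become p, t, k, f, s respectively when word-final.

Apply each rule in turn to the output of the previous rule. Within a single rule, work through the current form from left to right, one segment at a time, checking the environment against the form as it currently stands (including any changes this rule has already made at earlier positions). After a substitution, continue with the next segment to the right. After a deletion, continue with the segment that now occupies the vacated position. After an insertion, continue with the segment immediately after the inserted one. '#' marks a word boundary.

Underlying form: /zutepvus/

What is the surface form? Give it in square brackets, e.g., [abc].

[zdepvs]

A Intervocalic Voicing: [zutepvus] → [zudepvus]
B Medial Vowel Deletion: [zudepvus] → [zdepvs]
C Final Obstruent Devoicing: no change — [zdepvs]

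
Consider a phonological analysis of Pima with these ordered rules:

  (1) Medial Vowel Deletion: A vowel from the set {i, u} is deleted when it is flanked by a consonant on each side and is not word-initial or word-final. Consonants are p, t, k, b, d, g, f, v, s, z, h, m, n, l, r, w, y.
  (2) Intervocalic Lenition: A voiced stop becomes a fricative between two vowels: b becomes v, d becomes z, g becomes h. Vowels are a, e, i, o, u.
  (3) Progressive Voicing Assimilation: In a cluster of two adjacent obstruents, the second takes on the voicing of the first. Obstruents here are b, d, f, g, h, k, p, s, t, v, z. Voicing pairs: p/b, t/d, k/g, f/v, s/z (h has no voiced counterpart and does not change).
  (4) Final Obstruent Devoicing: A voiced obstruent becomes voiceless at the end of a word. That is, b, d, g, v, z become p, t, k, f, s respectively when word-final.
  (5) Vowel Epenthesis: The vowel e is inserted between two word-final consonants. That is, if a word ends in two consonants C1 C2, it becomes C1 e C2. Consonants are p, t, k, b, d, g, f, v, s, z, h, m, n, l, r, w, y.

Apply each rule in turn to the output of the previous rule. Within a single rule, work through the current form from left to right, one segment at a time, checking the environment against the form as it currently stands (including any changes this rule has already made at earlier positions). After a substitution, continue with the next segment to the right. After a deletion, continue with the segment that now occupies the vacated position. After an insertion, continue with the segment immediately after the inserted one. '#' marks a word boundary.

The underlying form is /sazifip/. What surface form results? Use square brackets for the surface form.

[sazvep]

(1) Medial Vowel Deletion: [sazifip] → [sazfp]
(2) Intervocalic Lenition: no change — [sazfp]
(3) Progressive Voicing Assimilation: [sazfp] → [sazvb]
(4) Final Obstruent Devoicing: [sazvb] → [sazvp]
(5) Vowel Epenthesis: [sazvp] → [sazvep]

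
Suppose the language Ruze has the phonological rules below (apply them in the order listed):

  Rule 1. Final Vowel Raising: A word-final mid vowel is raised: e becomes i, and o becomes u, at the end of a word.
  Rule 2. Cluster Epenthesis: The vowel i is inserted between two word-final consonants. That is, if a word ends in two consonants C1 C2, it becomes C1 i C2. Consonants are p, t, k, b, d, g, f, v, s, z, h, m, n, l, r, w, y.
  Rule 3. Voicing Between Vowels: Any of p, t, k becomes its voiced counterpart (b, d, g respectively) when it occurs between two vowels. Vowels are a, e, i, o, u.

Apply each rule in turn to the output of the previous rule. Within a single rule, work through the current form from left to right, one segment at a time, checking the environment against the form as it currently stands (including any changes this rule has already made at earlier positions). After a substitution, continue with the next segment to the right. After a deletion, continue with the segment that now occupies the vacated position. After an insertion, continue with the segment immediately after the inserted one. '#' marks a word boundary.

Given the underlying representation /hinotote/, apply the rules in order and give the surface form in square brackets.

Rule 1 Final Vowel Raising: [hinotote] → [hinototi]
Rule 2 Cluster Epenthesis: no change — [hinototi]
Rule 3 Voicing Between Vowels: [hinototi] → [hinododi]

[hinododi]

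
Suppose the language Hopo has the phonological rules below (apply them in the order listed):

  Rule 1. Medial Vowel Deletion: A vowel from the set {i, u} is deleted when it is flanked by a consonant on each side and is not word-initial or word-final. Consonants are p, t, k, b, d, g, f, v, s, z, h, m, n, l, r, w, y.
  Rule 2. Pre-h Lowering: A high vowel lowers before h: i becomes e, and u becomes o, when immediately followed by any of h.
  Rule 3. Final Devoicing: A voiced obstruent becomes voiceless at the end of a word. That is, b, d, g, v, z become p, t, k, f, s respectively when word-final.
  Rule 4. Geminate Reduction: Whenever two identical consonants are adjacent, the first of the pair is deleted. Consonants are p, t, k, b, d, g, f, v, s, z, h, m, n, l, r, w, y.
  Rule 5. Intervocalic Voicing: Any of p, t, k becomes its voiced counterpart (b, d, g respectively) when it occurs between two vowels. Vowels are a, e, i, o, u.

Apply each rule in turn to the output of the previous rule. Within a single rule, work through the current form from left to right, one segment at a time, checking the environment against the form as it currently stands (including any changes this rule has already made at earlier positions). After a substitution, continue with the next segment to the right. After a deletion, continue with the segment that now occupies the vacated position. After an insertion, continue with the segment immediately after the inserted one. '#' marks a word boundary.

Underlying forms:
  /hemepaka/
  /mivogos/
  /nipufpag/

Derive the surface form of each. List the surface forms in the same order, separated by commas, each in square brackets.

/hemepaka/:
  Rule 1 Medial Vowel Deletion: no change — [hemepaka]
  Rule 2 Pre-h Lowering: no change — [hemepaka]
  Rule 3 Final Devoicing: no change — [hemepaka]
  Rule 4 Geminate Reduction: no change — [hemepaka]
  Rule 5 Intervocalic Voicing: [hemepaka] → [hemebaga]
/mivogos/:
  Rule 1 Medial Vowel Deletion: [mivogos] → [mvogos]
  Rule 2 Pre-h Lowering: no change — [mvogos]
  Rule 3 Final Devoicing: no change — [mvogos]
  Rule 4 Geminate Reduction: no change — [mvogos]
  Rule 5 Intervocalic Voicing: no change — [mvogos]
/nipufpag/:
  Rule 1 Medial Vowel Deletion: [nipufpag] → [npfpag]
  Rule 2 Pre-h Lowering: no change — [npfpag]
  Rule 3 Final Devoicing: [npfpag] → [npfpak]
  Rule 4 Geminate Reduction: no change — [npfpak]
  Rule 5 Intervocalic Voicing: no change — [npfpak]

[hemebaga], [mvogos], [npfpak]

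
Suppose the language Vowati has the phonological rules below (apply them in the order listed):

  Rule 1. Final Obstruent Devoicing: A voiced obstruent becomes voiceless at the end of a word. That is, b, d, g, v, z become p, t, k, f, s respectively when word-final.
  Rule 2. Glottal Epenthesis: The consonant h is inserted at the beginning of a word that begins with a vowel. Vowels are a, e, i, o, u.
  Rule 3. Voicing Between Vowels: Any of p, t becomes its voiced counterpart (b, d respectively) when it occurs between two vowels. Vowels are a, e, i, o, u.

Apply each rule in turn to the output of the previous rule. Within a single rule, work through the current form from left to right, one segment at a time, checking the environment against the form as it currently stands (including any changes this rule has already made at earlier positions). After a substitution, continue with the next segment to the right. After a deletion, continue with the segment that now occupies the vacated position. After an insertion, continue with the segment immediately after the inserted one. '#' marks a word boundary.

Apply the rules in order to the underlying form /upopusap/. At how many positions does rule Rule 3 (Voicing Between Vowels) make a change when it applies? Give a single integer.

2

Rule 1 Final Obstruent Devoicing: no change — [upopusap]
Rule 2 Glottal Epenthesis: [upopusap] → [hupopusap]
Rule 3 Voicing Between Vowels: [hupopusap] → [hubobusap]
Rule Rule 3 changed 2 position(s).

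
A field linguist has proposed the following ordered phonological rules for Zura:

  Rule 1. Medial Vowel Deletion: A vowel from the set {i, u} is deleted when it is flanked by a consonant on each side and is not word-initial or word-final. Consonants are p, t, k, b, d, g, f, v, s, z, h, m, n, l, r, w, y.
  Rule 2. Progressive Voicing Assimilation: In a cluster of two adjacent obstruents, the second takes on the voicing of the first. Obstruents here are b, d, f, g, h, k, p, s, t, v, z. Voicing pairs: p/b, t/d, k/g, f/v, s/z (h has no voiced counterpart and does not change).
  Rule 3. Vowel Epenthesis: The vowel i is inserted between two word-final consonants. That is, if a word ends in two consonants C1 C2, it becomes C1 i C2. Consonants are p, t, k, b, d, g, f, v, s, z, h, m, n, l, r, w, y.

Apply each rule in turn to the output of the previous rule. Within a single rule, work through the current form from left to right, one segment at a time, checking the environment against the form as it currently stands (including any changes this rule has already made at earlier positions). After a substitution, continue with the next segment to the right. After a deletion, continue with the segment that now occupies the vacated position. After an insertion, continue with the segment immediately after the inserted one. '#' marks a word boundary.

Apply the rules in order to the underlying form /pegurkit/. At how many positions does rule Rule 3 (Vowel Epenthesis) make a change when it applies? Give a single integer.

1

Rule 1 Medial Vowel Deletion: [pegurkit] → [pegrkt]
Rule 2 Progressive Voicing Assimilation: no change — [pegrkt]
Rule 3 Vowel Epenthesis: [pegrkt] → [pegrkit]
Rule Rule 3 changed 1 position(s).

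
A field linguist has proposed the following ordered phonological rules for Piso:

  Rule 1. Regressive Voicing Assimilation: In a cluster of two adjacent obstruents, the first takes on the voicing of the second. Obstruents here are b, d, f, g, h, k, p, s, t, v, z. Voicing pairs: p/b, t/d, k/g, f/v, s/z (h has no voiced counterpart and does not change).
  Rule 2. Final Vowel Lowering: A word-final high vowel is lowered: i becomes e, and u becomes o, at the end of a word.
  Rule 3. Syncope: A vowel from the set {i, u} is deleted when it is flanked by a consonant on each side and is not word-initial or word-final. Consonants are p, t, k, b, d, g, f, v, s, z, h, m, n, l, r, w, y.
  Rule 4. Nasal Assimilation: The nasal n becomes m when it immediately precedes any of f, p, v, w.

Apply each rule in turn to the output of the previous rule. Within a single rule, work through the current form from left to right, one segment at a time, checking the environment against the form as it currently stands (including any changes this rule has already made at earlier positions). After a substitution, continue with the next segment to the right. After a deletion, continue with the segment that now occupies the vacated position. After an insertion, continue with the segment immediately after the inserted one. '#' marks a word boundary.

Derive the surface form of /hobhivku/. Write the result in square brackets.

[hophfko]

Rule 1 Regressive Voicing Assimilation: [hobhivku] → [hophifku]
Rule 2 Final Vowel Lowering: [hophifku] → [hophifko]
Rule 3 Syncope: [hophifko] → [hophfko]
Rule 4 Nasal Assimilation: no change — [hophfko]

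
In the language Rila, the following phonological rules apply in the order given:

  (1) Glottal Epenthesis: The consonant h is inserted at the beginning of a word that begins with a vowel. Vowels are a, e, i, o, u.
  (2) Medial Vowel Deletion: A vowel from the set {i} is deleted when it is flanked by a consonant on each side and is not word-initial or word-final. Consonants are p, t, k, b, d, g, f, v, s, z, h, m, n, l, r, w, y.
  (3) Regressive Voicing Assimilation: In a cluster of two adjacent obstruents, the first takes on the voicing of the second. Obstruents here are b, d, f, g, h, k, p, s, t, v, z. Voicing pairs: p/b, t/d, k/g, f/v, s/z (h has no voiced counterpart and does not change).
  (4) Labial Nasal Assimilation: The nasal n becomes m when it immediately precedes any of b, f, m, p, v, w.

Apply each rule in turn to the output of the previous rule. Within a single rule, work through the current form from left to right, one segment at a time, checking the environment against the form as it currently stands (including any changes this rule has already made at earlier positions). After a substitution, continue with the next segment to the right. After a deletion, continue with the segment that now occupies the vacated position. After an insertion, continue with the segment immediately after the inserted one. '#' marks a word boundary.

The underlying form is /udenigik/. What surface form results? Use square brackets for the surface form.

(1) Glottal Epenthesis: [udenigik] → [hudenigik]
(2) Medial Vowel Deletion: [hudenigik] → [hudengk]
(3) Regressive Voicing Assimilation: [hudengk] → [hudenkk]
(4) Labial Nasal Assimilation: no change — [hudenkk]

[hudenkk]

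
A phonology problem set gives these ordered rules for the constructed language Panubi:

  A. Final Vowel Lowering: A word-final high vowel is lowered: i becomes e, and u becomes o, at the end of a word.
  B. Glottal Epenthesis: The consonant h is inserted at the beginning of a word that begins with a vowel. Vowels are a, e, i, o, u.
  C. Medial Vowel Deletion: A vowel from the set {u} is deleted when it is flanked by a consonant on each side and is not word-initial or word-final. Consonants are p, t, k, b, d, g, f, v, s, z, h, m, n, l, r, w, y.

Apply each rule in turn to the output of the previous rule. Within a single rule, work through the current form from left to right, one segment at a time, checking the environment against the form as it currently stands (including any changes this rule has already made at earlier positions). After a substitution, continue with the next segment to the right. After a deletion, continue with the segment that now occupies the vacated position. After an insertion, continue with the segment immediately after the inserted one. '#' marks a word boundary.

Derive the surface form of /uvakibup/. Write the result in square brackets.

A Final Vowel Lowering: no change — [uvakibup]
B Glottal Epenthesis: [uvakibup] → [huvakibup]
C Medial Vowel Deletion: [huvakibup] → [hvakibp]

[hvakibp]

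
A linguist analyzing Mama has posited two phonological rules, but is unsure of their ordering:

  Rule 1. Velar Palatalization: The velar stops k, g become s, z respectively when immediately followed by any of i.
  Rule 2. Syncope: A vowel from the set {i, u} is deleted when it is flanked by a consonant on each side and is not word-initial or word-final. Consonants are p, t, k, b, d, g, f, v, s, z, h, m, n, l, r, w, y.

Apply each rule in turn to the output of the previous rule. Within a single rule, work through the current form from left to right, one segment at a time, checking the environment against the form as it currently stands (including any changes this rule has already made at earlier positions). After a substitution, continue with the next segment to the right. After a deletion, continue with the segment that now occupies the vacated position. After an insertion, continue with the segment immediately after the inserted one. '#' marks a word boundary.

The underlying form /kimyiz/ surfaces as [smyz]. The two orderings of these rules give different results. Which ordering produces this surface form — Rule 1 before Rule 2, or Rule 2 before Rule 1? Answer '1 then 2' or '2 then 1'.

Order 1 then 2:
  1 Velar Palatalization: [kimyiz] → [simyiz]
  2 Syncope: [simyiz] → [smyz]
  result: [smyz]
Order 2 then 1:
  2 Syncope: [kimyiz] → [kmyz]
  1 Velar Palatalization: no change — [kmyz]
  result: [kmyz]

1 then 2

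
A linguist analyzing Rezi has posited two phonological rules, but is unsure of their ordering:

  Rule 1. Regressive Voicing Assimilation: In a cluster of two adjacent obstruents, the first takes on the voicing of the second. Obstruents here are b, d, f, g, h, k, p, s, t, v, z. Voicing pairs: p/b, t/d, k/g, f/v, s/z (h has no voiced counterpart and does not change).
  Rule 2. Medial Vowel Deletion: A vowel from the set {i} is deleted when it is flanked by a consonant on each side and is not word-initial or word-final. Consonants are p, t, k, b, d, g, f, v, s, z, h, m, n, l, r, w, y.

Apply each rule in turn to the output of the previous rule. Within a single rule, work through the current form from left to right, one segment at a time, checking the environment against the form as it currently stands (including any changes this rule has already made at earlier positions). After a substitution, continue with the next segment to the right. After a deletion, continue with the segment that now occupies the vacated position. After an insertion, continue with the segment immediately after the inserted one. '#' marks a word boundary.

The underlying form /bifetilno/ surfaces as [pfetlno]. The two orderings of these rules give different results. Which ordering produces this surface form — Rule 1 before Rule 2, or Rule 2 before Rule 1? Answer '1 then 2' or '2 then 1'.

Order 1 then 2:
  1 Regressive Voicing Assimilation: no change — [bifetilno]
  2 Medial Vowel Deletion: [bifetilno] → [bfetlno]
  result: [bfetlno]
Order 2 then 1:
  2 Medial Vowel Deletion: [bifetilno] → [bfetlno]
  1 Regressive Voicing Assimilation: [bfetlno] → [pfetlno]
  result: [pfetlno]

2 then 1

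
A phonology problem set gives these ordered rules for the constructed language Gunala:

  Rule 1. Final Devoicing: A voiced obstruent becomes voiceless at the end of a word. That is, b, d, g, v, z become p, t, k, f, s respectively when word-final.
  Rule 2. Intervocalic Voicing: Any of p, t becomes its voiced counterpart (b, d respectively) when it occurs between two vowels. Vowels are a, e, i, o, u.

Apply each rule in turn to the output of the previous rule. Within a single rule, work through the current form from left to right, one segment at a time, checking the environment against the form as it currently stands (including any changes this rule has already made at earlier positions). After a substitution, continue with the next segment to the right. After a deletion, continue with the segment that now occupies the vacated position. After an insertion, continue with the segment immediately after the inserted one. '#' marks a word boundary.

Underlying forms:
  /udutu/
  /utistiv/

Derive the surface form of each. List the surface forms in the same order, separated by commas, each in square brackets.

[ududu], [udistif]

/udutu/:
  Rule 1 Final Devoicing: no change — [udutu]
  Rule 2 Intervocalic Voicing: [udutu] → [ududu]
/utistiv/:
  Rule 1 Final Devoicing: [utistiv] → [utistif]
  Rule 2 Intervocalic Voicing: [utistif] → [udistif]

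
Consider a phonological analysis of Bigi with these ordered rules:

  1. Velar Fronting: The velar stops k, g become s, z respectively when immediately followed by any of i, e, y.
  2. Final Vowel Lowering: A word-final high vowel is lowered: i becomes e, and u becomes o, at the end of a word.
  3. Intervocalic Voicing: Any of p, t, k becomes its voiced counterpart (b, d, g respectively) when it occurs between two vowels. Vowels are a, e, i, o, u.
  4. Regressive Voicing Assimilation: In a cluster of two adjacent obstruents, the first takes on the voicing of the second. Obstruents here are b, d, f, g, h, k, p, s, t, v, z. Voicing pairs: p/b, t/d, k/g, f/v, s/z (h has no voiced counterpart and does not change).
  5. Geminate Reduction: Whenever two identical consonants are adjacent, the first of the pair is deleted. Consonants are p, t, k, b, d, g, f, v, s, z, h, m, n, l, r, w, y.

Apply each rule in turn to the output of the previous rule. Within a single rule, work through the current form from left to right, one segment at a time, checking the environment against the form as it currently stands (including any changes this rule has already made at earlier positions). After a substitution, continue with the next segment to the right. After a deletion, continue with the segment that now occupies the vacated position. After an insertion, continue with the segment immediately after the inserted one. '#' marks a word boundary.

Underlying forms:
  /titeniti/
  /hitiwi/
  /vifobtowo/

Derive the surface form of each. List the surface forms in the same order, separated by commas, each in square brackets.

[tidenide], [hidiwe], [vifoptowo]

/titeniti/:
  1 Velar Fronting: no change — [titeniti]
  2 Final Vowel Lowering: [titeniti] → [titenite]
  3 Intervocalic Voicing: [titenite] → [tidenide]
  4 Regressive Voicing Assimilation: no change — [tidenide]
  5 Geminate Reduction: no change — [tidenide]
/hitiwi/:
  1 Velar Fronting: no change — [hitiwi]
  2 Final Vowel Lowering: [hitiwi] → [hitiwe]
  3 Intervocalic Voicing: [hitiwe] → [hidiwe]
  4 Regressive Voicing Assimilation: no change — [hidiwe]
  5 Geminate Reduction: no change — [hidiwe]
/vifobtowo/:
  1 Velar Fronting: no change — [vifobtowo]
  2 Final Vowel Lowering: no change — [vifobtowo]
  3 Intervocalic Voicing: no change — [vifobtowo]
  4 Regressive Voicing Assimilation: [vifobtowo] → [vifoptowo]
  5 Geminate Reduction: no change — [vifoptowo]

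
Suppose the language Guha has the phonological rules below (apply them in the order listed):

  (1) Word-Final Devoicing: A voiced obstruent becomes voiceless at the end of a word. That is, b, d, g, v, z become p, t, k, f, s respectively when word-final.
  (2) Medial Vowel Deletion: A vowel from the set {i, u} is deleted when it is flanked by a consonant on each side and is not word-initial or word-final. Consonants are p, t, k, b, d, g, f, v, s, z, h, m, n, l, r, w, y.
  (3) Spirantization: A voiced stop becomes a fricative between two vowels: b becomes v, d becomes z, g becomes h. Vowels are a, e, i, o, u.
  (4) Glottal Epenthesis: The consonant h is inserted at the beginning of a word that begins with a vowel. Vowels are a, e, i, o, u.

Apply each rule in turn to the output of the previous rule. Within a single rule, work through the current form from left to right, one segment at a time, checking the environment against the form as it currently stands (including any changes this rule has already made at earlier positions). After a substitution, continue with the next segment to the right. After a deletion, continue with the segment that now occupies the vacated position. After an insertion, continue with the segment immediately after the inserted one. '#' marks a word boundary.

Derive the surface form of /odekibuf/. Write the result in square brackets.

[hozekbf]

(1) Word-Final Devoicing: no change — [odekibuf]
(2) Medial Vowel Deletion: [odekibuf] → [odekbf]
(3) Spirantization: [odekbf] → [ozekbf]
(4) Glottal Epenthesis: [ozekbf] → [hozekbf]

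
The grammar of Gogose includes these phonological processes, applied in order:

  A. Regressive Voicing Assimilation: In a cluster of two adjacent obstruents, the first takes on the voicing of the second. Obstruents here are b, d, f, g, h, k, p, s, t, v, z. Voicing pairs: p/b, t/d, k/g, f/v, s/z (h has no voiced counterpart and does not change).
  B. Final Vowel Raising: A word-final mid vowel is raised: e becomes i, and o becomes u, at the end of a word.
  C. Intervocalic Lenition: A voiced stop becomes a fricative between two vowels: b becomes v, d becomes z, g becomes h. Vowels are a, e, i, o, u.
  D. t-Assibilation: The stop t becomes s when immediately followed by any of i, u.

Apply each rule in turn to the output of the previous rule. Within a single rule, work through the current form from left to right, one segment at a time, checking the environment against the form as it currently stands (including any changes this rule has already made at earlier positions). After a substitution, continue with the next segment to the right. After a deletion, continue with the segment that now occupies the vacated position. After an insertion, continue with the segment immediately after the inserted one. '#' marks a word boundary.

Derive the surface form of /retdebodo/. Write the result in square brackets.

A Regressive Voicing Assimilation: [retdebodo] → [reddebodo]
B Final Vowel Raising: [reddebodo] → [reddebodu]
C Intervocalic Lenition: [reddebodu] → [reddevozu]
D t-Assibilation: no change — [reddevozu]

[reddevozu]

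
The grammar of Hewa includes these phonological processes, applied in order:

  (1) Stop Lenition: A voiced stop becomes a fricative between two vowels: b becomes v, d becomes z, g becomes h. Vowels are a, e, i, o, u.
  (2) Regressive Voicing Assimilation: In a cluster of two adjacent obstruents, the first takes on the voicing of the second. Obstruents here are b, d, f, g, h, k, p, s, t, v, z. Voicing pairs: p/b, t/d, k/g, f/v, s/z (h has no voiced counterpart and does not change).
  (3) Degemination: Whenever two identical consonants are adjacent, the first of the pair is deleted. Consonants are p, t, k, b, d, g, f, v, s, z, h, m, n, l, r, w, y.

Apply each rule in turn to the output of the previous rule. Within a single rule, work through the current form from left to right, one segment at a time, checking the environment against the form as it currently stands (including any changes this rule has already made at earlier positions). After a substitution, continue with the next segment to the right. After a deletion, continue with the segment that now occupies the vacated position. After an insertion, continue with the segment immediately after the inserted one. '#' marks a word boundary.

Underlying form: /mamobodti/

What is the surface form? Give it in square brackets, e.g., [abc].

(1) Stop Lenition: [mamobodti] → [mamovodti]
(2) Regressive Voicing Assimilation: [mamovodti] → [mamovotti]
(3) Degemination: [mamovotti] → [mamovoti]

[mamovoti]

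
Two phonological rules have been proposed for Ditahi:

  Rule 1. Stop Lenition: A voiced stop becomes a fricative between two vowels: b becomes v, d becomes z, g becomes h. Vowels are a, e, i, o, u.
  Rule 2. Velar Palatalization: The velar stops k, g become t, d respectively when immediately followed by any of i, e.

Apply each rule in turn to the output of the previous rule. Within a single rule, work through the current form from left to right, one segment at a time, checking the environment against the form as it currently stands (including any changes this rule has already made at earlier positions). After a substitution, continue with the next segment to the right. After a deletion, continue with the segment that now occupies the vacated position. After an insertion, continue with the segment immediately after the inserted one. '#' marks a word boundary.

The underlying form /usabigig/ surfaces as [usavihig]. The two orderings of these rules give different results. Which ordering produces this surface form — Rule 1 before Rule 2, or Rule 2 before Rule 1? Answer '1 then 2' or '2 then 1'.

1 then 2

Order 1 then 2:
  1 Stop Lenition: [usabigig] → [usavihig]
  2 Velar Palatalization: no change — [usavihig]
  result: [usavihig]
Order 2 then 1:
  2 Velar Palatalization: [usabigig] → [usabidig]
  1 Stop Lenition: [usabidig] → [usavizig]
  result: [usavizig]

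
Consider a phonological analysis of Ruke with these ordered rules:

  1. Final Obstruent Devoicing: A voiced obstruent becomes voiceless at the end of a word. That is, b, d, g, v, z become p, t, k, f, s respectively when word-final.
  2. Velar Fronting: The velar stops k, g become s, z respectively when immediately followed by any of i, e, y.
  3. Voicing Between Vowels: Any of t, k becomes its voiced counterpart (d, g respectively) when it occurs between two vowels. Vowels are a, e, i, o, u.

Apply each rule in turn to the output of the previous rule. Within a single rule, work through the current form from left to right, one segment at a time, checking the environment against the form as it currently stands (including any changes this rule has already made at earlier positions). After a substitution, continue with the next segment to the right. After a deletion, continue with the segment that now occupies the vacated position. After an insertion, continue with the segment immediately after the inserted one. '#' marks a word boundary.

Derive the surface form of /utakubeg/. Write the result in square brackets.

[udagubek]

1 Final Obstruent Devoicing: [utakubeg] → [utakubek]
2 Velar Fronting: no change — [utakubek]
3 Voicing Between Vowels: [utakubek] → [udagubek]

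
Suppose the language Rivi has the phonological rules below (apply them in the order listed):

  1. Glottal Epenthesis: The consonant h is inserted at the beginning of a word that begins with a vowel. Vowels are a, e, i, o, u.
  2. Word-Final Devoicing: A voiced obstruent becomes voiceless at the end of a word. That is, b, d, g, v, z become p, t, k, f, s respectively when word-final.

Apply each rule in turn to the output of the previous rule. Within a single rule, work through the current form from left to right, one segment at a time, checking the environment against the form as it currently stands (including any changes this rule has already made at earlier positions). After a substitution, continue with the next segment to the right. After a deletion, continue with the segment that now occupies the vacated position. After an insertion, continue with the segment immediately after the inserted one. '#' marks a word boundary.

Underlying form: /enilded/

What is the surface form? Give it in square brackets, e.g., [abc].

[henildet]

1 Glottal Epenthesis: [enilded] → [henilded]
2 Word-Final Devoicing: [henilded] → [henildet]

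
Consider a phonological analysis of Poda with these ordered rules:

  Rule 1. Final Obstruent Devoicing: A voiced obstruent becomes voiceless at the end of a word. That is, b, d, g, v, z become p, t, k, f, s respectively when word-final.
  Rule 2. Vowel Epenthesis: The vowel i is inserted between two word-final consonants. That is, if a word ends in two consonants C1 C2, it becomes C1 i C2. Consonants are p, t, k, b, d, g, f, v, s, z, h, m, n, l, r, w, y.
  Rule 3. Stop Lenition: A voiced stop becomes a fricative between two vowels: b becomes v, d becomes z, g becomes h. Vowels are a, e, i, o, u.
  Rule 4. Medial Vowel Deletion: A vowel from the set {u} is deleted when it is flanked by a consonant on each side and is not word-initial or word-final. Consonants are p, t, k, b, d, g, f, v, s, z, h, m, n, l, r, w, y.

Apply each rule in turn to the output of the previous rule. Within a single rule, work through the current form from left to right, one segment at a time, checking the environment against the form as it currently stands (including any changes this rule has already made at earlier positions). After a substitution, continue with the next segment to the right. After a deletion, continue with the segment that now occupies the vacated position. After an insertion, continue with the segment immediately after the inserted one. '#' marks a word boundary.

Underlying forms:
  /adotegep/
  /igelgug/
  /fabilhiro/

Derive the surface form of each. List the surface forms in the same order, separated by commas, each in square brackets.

/adotegep/:
  Rule 1 Final Obstruent Devoicing: no change — [adotegep]
  Rule 2 Vowel Epenthesis: no change — [adotegep]
  Rule 3 Stop Lenition: [adotegep] → [azotehep]
  Rule 4 Medial Vowel Deletion: no change — [azotehep]
/igelgug/:
  Rule 1 Final Obstruent Devoicing: [igelgug] → [igelguk]
  Rule 2 Vowel Epenthesis: no change — [igelguk]
  Rule 3 Stop Lenition: [igelguk] → [ihelguk]
  Rule 4 Medial Vowel Deletion: [ihelguk] → [ihelgk]
/fabilhiro/:
  Rule 1 Final Obstruent Devoicing: no change — [fabilhiro]
  Rule 2 Vowel Epenthesis: no change — [fabilhiro]
  Rule 3 Stop Lenition: [fabilhiro] → [favilhiro]
  Rule 4 Medial Vowel Deletion: no change — [favilhiro]

[azotehep], [ihelgk], [favilhiro]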